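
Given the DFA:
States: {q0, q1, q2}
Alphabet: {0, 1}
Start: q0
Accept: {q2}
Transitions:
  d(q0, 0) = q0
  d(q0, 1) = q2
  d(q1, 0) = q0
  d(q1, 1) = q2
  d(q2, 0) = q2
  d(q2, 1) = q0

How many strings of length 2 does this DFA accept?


Enumerating all length-2 strings:
  "00" -> q0 [reject]
  "01" -> q2 [accept]
  "10" -> q2 [accept]
  "11" -> q0 [reject]

2 out of 4


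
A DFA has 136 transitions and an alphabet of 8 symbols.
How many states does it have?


Each state has exactly one transition per symbol.
states = transitions / |alphabet| = 136 / 8 = 17

17


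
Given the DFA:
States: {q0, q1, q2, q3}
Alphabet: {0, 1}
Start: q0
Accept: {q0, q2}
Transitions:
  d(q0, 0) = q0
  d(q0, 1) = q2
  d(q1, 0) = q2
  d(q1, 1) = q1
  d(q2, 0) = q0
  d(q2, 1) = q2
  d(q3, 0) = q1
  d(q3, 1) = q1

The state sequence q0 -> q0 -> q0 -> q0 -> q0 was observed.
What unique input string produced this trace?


Trace back each transition to find the symbol:
  q0 --[0]--> q0
  q0 --[0]--> q0
  q0 --[0]--> q0
  q0 --[0]--> q0

"0000"


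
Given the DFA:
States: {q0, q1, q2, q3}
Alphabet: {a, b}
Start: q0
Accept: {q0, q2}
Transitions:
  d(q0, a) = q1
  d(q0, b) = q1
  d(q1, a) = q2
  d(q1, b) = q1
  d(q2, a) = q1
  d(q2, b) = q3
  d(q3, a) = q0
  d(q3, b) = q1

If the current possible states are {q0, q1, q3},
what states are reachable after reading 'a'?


Apply transition on 'a' from each current state:
  d(q0, a) = q1
  d(q1, a) = q2
  d(q3, a) = q0

{q0, q1, q2}


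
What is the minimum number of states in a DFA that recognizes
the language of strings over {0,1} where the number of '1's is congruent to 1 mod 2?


States track (count of '1') mod 2.
Need 2 states: one per remainder 0..1; accept = remainder 1.

2


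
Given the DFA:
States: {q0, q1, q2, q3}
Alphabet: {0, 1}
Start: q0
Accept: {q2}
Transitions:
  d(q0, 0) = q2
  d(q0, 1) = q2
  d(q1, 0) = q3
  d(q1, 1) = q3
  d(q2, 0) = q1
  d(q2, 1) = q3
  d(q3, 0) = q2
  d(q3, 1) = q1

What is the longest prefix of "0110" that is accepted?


Run the DFA, marking each prefix where the state is accepting:
  "" -> q0 [reject]
  "0" -> q2 [accept]
  "01" -> q3 [reject]
  "011" -> q1 [reject]
  "0110" -> q3 [reject]

"0"


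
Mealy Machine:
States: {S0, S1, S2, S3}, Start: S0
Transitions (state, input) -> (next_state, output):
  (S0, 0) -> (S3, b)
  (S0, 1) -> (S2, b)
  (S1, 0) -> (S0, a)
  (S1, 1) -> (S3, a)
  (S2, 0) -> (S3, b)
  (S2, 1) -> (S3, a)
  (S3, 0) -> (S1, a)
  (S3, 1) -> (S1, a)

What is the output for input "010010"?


Step-by-step:
  (S0, 0) -> (S3, b)
  (S3, 1) -> (S1, a)
  (S1, 0) -> (S0, a)
  (S0, 0) -> (S3, b)
  (S3, 1) -> (S1, a)
  (S1, 0) -> (S0, a)

"baabaa"


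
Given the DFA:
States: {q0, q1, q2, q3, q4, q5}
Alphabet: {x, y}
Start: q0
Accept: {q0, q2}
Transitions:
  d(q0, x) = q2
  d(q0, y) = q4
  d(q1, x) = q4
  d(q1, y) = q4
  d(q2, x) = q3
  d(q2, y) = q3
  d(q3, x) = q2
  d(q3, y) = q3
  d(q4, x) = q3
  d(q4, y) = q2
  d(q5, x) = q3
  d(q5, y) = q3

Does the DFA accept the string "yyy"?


Trace: q0 -> q4 -> q2 -> q3
Final state: q3
Accept states: {q0, q2}

No, rejected (final state q3 is not an accept state)


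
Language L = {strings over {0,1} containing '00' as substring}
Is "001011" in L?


'00' occurs at index 0

Yes, "001011" is in L


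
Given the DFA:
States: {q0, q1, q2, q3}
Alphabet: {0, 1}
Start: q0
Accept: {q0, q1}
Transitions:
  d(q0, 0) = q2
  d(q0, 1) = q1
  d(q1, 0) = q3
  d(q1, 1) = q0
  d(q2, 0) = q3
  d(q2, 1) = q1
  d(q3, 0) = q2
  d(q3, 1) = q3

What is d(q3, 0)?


Looking up transition d(q3, 0)

q2


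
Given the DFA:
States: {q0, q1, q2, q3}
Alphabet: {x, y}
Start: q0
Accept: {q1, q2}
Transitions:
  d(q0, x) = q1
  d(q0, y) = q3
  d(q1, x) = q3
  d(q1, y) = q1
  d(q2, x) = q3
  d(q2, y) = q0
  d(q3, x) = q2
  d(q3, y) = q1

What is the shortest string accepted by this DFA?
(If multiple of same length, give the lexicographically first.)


BFS by string length (lex-first path to each state shown):
  len 0: q0<-""
  len 1: q1<-"x", q3<-"y"
Found accept state at length 1.

"x"


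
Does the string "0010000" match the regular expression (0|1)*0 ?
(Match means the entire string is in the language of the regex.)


|string| = 7; first = '0'; last = '0'

Yes, "0010000" matches (0|1)*0


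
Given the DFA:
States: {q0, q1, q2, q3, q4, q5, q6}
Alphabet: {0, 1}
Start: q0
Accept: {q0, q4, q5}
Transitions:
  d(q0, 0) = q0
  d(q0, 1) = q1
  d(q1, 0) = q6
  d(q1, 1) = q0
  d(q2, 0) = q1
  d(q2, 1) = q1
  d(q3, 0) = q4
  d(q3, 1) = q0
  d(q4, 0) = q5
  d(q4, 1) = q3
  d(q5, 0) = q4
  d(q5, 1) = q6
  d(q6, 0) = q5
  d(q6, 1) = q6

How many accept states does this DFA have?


Accept states listed: {q0, q4, q5}
Counting: q0(1) q4(2) q5(3)

3


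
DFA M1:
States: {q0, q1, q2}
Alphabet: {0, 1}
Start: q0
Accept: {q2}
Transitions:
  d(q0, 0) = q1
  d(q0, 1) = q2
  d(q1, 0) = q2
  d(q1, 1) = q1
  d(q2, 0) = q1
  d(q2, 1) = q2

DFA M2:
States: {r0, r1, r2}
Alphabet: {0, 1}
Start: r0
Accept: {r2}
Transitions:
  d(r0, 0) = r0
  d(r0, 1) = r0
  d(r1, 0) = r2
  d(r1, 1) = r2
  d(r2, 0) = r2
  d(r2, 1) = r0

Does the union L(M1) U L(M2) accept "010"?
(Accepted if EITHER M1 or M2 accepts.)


M1: final=q2 accepted=True
M2: final=r0 accepted=False

Yes, union accepts


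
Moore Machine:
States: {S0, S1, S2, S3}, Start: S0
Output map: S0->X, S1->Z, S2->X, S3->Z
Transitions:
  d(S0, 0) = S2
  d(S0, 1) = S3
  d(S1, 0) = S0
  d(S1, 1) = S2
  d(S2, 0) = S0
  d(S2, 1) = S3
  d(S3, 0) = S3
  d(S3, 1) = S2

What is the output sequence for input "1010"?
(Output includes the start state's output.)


Start: S0 (output X)
  --1--> S3 (output Z)
  --0--> S3 (output Z)
  --1--> S2 (output X)
  --0--> S0 (output X)

"XZZXX"


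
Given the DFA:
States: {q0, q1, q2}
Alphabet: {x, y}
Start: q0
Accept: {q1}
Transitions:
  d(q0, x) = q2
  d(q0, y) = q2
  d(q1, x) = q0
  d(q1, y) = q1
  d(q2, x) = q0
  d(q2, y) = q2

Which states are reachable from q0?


BFS from q0:
  layer 0: {q0}
  layer 1: {q2}

{q0, q2}


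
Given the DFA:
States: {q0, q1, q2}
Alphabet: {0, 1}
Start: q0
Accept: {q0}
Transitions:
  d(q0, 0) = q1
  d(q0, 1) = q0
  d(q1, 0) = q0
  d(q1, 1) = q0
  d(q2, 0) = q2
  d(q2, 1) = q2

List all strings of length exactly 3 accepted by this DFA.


All strings of length 3: 8 total
Accepted: 5

"001", "011", "100", "101", "111"


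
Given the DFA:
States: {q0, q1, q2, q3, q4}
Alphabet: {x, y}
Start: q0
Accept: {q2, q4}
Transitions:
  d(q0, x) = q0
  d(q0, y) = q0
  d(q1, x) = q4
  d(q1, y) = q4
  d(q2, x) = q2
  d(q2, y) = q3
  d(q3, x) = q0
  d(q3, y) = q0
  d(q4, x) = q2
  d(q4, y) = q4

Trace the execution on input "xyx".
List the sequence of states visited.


Input: xyx
d(q0, x) = q0
d(q0, y) = q0
d(q0, x) = q0


q0 -> q0 -> q0 -> q0


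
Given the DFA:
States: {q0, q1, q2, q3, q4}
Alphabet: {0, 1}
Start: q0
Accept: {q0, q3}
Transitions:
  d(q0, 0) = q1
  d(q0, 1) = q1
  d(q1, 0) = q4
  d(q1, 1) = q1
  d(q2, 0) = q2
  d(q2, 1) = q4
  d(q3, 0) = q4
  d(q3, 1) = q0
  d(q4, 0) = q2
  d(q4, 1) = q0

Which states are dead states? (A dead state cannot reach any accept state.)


Forward reachability from each state:
  q0 -> reaches accept state q0 (live)
  q1 -> reaches accept state q0 (live)
  q2 -> reaches accept state q0 (live)
  q3 -> reaches accept state q0 (live)
  q4 -> reaches accept state q0 (live)

None (all states can reach an accept state)


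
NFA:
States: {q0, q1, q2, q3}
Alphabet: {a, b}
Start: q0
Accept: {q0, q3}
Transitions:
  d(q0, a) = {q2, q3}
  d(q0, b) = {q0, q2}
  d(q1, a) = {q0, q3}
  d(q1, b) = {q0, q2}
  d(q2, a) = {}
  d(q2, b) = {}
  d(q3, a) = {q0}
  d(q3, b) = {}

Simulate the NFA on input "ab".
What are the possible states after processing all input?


Start: {q0}
  --a--> {q2, q3}
  --b--> {}

{} (empty set, no valid transitions)


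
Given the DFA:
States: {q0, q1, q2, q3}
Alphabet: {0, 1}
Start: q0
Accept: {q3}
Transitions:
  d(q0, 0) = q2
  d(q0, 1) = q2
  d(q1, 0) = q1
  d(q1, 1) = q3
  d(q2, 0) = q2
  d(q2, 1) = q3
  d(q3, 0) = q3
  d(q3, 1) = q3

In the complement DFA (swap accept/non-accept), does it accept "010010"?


Trace: q0 -> q2 -> q3 -> q3 -> q3 -> q3 -> q3
Final: q3
Original accept: {q3}
Complement: q3 is in original accept

No, complement rejects (original accepts)


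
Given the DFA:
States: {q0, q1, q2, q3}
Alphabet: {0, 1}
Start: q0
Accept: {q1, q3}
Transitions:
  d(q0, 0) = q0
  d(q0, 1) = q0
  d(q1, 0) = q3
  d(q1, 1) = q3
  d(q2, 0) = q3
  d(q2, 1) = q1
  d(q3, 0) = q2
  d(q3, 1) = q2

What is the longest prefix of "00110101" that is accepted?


Run the DFA, marking each prefix where the state is accepting:
  "" -> q0 [reject]
  "0" -> q0 [reject]
  "00" -> q0 [reject]
  "001" -> q0 [reject]
  "0011" -> q0 [reject]
  "00110" -> q0 [reject]
  "001101" -> q0 [reject]
  "0011010" -> q0 [reject]
  "00110101" -> q0 [reject]

No prefix is accepted


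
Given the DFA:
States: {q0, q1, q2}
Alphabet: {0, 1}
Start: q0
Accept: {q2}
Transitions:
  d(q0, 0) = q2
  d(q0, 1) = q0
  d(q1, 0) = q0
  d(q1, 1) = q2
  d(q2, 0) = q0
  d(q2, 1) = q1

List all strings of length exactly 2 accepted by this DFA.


All strings of length 2: 4 total
Accepted: 1

"10"


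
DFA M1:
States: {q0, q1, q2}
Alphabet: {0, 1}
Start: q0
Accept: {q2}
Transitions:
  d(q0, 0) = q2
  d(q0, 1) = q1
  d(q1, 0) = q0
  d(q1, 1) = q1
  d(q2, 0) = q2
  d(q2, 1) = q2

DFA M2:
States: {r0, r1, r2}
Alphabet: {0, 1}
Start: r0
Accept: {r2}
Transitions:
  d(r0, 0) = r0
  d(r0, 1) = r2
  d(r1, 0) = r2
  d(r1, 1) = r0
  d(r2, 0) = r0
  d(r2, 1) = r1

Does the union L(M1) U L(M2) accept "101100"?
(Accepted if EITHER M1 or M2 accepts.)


M1: final=q2 accepted=True
M2: final=r0 accepted=False

Yes, union accepts


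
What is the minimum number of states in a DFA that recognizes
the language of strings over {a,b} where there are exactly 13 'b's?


States: count = 0, 1, ..., 13 (that's 14 states), plus a dead state for count > 13.
Total: 14 + 1 = 15. Accept = count-13 state.

15


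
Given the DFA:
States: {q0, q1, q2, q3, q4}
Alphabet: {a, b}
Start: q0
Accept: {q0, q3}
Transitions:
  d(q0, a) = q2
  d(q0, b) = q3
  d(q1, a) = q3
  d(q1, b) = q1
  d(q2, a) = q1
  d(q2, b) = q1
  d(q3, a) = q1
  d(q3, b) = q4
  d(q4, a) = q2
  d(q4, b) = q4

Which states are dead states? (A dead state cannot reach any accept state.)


Forward reachability from each state:
  q0 -> reaches accept state q0 (live)
  q1 -> reaches accept state q3 (live)
  q2 -> reaches accept state q3 (live)
  q3 -> reaches accept state q3 (live)
  q4 -> reaches accept state q3 (live)

None (all states can reach an accept state)


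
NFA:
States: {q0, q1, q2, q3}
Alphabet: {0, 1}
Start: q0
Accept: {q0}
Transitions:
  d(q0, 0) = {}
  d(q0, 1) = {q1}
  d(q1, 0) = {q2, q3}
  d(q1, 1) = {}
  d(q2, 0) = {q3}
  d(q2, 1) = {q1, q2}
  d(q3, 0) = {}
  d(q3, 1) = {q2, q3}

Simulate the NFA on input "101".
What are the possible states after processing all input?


Start: {q0}
  --1--> {q1}
  --0--> {q2, q3}
  --1--> {q1, q2, q3}

{q1, q2, q3}


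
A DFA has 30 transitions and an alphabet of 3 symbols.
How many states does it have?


Each state has exactly one transition per symbol.
states = transitions / |alphabet| = 30 / 3 = 10

10


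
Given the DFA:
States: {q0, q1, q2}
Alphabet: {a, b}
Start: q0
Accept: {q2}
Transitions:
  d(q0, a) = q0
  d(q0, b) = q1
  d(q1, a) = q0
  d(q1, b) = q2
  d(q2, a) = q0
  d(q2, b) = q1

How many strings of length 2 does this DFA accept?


Enumerating all length-2 strings:
  "aa" -> q0 [reject]
  "ab" -> q1 [reject]
  "ba" -> q0 [reject]
  "bb" -> q2 [accept]

1 out of 4


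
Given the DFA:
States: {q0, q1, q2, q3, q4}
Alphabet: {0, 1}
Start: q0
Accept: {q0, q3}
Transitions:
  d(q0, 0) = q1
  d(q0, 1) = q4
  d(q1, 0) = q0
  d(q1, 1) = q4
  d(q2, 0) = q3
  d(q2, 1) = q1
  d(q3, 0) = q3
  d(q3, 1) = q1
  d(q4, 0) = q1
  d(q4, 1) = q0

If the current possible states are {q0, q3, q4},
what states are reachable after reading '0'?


Apply transition on '0' from each current state:
  d(q0, 0) = q1
  d(q3, 0) = q3
  d(q4, 0) = q1

{q1, q3}


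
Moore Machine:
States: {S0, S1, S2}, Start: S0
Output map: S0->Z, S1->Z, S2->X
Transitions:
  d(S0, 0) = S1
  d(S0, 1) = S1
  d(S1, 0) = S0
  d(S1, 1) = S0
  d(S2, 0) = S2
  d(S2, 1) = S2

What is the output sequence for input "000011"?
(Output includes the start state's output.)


Start: S0 (output Z)
  --0--> S1 (output Z)
  --0--> S0 (output Z)
  --0--> S1 (output Z)
  --0--> S0 (output Z)
  --1--> S1 (output Z)
  --1--> S0 (output Z)

"ZZZZZZZ"


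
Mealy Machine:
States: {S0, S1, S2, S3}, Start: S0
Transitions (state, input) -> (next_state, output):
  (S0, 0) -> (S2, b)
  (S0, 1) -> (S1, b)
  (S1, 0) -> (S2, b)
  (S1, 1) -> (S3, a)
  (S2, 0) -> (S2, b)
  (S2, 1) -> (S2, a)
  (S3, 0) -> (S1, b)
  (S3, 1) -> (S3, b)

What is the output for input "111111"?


Step-by-step:
  (S0, 1) -> (S1, b)
  (S1, 1) -> (S3, a)
  (S3, 1) -> (S3, b)
  (S3, 1) -> (S3, b)
  (S3, 1) -> (S3, b)
  (S3, 1) -> (S3, b)

"babbbb"


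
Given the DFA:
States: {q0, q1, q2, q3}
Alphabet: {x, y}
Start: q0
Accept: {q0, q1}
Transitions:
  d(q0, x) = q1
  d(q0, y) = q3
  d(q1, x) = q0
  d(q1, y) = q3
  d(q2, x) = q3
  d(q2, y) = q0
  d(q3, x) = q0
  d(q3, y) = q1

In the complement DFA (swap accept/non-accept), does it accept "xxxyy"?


Trace: q0 -> q1 -> q0 -> q1 -> q3 -> q1
Final: q1
Original accept: {q0, q1}
Complement: q1 is in original accept

No, complement rejects (original accepts)


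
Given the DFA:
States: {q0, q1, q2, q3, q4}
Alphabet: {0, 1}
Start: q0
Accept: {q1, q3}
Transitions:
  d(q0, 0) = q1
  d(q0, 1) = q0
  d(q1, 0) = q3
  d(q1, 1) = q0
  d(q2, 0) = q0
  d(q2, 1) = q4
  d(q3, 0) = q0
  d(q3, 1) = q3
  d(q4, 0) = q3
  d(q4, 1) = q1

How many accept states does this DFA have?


Accept states listed: {q1, q3}
Counting: q1(1) q3(2)

2


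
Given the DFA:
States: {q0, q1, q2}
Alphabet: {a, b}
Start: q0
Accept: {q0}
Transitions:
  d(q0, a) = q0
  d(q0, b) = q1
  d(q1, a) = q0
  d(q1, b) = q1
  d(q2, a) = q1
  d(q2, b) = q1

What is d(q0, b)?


Looking up transition d(q0, b)

q1


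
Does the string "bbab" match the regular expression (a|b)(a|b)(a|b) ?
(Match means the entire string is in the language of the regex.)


|string| = 4; first = 'b'; last = 'b'

No, "bbab" does not match (a|b)(a|b)(a|b)


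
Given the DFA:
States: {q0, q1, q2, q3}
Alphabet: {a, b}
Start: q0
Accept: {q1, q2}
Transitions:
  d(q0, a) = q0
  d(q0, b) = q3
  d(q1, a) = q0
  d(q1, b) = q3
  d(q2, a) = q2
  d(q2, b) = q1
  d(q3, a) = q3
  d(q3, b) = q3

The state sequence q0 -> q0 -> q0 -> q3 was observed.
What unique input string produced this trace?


Trace back each transition to find the symbol:
  q0 --[a]--> q0
  q0 --[a]--> q0
  q0 --[b]--> q3

"aab"


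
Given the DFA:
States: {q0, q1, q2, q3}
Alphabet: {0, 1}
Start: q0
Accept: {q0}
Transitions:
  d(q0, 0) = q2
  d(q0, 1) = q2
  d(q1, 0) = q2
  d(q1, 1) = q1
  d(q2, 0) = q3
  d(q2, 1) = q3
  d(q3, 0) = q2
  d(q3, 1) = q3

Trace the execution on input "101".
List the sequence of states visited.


Input: 101
d(q0, 1) = q2
d(q2, 0) = q3
d(q3, 1) = q3


q0 -> q2 -> q3 -> q3


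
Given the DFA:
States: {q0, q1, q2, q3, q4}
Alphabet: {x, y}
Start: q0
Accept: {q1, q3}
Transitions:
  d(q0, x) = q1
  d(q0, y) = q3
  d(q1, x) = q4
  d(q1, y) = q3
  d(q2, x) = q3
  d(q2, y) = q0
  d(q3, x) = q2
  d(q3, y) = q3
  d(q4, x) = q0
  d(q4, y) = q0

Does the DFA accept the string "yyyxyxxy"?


Trace: q0 -> q3 -> q3 -> q3 -> q2 -> q0 -> q1 -> q4 -> q0
Final state: q0
Accept states: {q1, q3}

No, rejected (final state q0 is not an accept state)


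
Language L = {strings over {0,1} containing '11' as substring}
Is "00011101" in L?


'11' occurs at index 3

Yes, "00011101" is in L


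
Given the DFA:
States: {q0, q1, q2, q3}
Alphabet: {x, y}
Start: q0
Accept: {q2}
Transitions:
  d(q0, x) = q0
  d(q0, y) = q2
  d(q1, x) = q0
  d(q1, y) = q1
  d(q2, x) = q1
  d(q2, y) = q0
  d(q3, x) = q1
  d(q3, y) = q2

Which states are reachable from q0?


BFS from q0:
  layer 0: {q0}
  layer 1: {q2}
  layer 2: {q1}

{q0, q1, q2}


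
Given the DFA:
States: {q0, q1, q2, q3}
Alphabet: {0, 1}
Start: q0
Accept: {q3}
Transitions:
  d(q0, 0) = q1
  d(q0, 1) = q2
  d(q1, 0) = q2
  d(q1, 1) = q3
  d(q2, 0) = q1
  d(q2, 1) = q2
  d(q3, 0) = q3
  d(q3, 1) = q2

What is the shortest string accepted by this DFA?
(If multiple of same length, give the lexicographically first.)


BFS by string length (lex-first path to each state shown):
  len 0: q0<-""
  len 1: q1<-"0", q2<-"1"
  len 2: q1<-"10", q2<-"00", q3<-"01"
Found accept state at length 2.

"01"


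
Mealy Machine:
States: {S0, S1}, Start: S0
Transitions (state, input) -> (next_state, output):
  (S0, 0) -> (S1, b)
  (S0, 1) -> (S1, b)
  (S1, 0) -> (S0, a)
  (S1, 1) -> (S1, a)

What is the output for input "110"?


Step-by-step:
  (S0, 1) -> (S1, b)
  (S1, 1) -> (S1, a)
  (S1, 0) -> (S0, a)

"baa"


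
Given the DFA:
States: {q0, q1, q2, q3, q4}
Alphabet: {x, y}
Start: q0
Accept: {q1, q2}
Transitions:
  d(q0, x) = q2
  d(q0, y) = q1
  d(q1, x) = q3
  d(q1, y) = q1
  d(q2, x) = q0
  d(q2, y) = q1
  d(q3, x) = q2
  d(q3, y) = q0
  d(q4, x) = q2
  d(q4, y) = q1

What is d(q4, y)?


Looking up transition d(q4, y)

q1


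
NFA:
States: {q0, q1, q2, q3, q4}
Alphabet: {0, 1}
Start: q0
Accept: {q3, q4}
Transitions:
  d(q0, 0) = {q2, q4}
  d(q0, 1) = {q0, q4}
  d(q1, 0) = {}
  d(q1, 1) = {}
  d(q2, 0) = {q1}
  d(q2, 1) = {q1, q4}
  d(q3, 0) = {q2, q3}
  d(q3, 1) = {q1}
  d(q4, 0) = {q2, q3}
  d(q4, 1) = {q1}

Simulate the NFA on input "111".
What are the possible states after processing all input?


Start: {q0}
  --1--> {q0, q4}
  --1--> {q0, q1, q4}
  --1--> {q0, q1, q4}

{q0, q1, q4}


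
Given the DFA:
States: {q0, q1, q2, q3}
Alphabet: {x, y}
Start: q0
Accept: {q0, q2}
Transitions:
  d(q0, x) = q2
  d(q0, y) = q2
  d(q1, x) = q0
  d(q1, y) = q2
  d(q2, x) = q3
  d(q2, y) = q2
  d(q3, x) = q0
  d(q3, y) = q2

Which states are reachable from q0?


BFS from q0:
  layer 0: {q0}
  layer 1: {q2}
  layer 2: {q3}

{q0, q2, q3}


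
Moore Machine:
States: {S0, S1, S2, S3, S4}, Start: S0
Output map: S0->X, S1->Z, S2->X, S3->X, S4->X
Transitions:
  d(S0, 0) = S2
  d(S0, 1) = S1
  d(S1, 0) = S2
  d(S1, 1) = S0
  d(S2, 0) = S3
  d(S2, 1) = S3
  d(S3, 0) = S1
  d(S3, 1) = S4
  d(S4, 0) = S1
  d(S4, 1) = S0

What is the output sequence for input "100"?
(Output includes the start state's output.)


Start: S0 (output X)
  --1--> S1 (output Z)
  --0--> S2 (output X)
  --0--> S3 (output X)

"XZXX"


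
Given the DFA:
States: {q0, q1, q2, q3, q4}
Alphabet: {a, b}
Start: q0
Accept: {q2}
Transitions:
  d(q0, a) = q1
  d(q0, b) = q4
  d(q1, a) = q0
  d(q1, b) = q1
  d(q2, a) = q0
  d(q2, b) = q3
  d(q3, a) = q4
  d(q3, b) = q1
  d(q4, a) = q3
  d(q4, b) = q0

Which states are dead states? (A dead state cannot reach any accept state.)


Forward reachability from each state:
  q0 -> reaches {q0, q1, q3, q4}, no accept state (dead)
  q1 -> reaches {q0, q1, q3, q4}, no accept state (dead)
  q2 -> reaches accept state q2 (live)
  q3 -> reaches {q0, q1, q3, q4}, no accept state (dead)
  q4 -> reaches {q0, q1, q3, q4}, no accept state (dead)

{q0, q1, q3, q4}


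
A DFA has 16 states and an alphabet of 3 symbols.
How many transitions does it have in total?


Each state has exactly one transition per symbol.
16 * 3 = 48

48


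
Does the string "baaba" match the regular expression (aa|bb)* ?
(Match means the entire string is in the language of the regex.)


|string| = 5; first = 'b'; last = 'a'

No, "baaba" does not match (aa|bb)*


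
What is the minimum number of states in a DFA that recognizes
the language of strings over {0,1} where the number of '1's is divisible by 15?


States track (count of '1') mod 15.
Need 15 states: one per remainder 0..14; accept = remainder 0.

15


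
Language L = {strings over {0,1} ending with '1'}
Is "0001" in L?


last symbol = '1'

Yes, "0001" is in L


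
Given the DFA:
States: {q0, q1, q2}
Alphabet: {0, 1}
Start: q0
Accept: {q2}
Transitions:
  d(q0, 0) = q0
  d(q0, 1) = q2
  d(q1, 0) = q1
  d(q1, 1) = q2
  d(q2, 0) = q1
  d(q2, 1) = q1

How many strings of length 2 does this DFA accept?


Enumerating all length-2 strings:
  "00" -> q0 [reject]
  "01" -> q2 [accept]
  "10" -> q1 [reject]
  "11" -> q1 [reject]

1 out of 4


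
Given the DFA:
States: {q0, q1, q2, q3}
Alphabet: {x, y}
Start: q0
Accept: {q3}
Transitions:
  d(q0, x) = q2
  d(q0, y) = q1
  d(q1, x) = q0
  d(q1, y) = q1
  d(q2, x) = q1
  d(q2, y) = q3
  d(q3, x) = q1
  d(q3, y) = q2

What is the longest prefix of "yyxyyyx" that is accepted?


Run the DFA, marking each prefix where the state is accepting:
  "" -> q0 [reject]
  "y" -> q1 [reject]
  "yy" -> q1 [reject]
  "yyx" -> q0 [reject]
  "yyxy" -> q1 [reject]
  "yyxyy" -> q1 [reject]
  "yyxyyy" -> q1 [reject]
  "yyxyyyx" -> q0 [reject]

No prefix is accepted


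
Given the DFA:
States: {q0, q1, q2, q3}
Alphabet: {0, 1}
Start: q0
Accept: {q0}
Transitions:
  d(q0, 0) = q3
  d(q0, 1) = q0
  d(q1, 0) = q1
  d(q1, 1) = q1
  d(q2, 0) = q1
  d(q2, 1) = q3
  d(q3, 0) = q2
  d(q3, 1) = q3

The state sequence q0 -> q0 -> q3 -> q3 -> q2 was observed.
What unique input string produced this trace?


Trace back each transition to find the symbol:
  q0 --[1]--> q0
  q0 --[0]--> q3
  q3 --[1]--> q3
  q3 --[0]--> q2

"1010"


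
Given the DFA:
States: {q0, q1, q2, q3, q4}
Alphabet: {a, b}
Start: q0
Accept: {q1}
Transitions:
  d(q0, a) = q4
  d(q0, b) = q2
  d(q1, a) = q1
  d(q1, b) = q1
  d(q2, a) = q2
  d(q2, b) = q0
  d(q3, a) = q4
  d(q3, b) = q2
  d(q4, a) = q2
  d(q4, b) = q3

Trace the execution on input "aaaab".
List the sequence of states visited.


Input: aaaab
d(q0, a) = q4
d(q4, a) = q2
d(q2, a) = q2
d(q2, a) = q2
d(q2, b) = q0


q0 -> q4 -> q2 -> q2 -> q2 -> q0


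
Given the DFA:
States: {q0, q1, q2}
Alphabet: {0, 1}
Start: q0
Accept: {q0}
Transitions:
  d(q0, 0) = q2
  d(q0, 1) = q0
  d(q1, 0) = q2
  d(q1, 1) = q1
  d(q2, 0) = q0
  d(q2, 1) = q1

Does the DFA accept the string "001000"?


Trace: q0 -> q2 -> q0 -> q0 -> q2 -> q0 -> q2
Final state: q2
Accept states: {q0}

No, rejected (final state q2 is not an accept state)


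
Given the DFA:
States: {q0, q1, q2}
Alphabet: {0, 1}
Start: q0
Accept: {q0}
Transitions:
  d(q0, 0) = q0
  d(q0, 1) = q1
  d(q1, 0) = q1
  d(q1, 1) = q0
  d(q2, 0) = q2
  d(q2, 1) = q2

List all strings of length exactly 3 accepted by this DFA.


All strings of length 3: 8 total
Accepted: 4

"000", "011", "101", "110"


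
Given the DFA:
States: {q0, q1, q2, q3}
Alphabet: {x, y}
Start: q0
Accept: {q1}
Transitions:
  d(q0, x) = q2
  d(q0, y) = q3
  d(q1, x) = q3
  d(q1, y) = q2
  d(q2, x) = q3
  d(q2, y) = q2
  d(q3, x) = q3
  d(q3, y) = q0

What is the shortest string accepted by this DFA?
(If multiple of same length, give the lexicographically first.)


BFS by string length (lex-first path to each state shown):
  len 0: q0<-""
  len 1: q2<-"x", q3<-"y"
  len 2: q0<-"yy", q2<-"xy", q3<-"xx"
  len 3: q0<-"xxy", q2<-"xyy", q3<-"xxx"
  len 4: q0<-"xxxy", q2<-"xxyx", q3<-"xxxx"
  len 5: q0<-"xxxxy", q2<-"xxxyx", q3<-"xxxxx"
  len 6: q0<-"xxxxxy", q2<-"xxxxyx", q3<-"xxxxxx"
  len 7: q0<-"xxxxxxy", q2<-"xxxxxyx", q3<-"xxxxxxx"
  len 8: q0<-"xxxxxxxy", q2<-"xxxxxxyx", q3<-"xxxxxxxx"

No string accepted (empty language)


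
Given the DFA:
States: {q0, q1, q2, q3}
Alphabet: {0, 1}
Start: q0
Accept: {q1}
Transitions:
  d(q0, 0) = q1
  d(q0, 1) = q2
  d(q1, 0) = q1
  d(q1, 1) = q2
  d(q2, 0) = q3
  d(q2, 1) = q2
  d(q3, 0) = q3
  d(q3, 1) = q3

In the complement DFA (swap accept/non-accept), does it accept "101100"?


Trace: q0 -> q2 -> q3 -> q3 -> q3 -> q3 -> q3
Final: q3
Original accept: {q1}
Complement: q3 is not in original accept

Yes, complement accepts (original rejects)


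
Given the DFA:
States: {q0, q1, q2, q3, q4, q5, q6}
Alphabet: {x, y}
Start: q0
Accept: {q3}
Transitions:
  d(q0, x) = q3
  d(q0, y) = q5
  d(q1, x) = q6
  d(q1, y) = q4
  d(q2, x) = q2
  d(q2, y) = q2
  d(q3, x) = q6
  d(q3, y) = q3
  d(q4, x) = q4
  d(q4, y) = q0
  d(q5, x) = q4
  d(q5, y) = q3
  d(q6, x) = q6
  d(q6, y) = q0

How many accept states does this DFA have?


Accept states listed: {q3}
Counting: q3(1)

1


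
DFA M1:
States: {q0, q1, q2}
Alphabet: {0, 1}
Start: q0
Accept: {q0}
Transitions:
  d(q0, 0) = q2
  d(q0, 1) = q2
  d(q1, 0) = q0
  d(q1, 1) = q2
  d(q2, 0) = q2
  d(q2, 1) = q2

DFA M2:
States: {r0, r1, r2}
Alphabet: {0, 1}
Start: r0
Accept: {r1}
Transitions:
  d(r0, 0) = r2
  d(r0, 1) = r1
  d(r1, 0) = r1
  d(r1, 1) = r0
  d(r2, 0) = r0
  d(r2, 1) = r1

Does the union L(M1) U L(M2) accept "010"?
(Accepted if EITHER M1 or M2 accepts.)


M1: final=q2 accepted=False
M2: final=r1 accepted=True

Yes, union accepts


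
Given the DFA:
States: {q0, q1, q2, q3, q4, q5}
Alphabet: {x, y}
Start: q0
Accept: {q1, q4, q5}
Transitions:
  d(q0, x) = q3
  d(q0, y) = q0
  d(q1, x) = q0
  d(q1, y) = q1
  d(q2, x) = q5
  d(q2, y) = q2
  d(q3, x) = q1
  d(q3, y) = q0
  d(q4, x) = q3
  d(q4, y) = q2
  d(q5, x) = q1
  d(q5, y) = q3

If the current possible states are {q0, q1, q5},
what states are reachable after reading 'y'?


Apply transition on 'y' from each current state:
  d(q0, y) = q0
  d(q1, y) = q1
  d(q5, y) = q3

{q0, q1, q3}


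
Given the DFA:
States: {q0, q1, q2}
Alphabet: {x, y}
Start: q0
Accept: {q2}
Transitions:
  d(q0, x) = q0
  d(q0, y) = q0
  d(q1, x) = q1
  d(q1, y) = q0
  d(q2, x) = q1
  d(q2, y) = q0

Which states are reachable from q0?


BFS from q0:
  layer 0: {q0}

{q0}


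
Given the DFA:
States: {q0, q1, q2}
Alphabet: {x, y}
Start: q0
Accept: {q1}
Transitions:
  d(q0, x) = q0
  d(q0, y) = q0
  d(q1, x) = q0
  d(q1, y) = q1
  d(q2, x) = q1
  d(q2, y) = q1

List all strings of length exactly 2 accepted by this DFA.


All strings of length 2: 4 total
Accepted: 0

None


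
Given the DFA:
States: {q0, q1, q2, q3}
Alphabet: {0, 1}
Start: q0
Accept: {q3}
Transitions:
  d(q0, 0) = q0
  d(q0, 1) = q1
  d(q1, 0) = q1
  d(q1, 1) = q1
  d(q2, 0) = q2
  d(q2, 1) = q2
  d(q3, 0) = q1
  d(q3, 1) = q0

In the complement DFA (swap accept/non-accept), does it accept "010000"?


Trace: q0 -> q0 -> q1 -> q1 -> q1 -> q1 -> q1
Final: q1
Original accept: {q3}
Complement: q1 is not in original accept

Yes, complement accepts (original rejects)


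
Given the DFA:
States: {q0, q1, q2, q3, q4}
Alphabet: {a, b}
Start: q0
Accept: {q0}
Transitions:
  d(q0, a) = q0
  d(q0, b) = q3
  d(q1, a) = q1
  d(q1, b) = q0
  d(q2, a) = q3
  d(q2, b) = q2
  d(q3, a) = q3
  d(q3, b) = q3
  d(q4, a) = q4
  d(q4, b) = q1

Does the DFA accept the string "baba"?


Trace: q0 -> q3 -> q3 -> q3 -> q3
Final state: q3
Accept states: {q0}

No, rejected (final state q3 is not an accept state)


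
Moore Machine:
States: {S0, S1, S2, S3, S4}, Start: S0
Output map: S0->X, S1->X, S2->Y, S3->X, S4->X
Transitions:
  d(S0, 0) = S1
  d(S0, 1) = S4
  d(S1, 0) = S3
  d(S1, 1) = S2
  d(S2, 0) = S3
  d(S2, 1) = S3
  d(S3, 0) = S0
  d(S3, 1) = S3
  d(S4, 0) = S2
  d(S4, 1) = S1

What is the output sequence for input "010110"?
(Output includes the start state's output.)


Start: S0 (output X)
  --0--> S1 (output X)
  --1--> S2 (output Y)
  --0--> S3 (output X)
  --1--> S3 (output X)
  --1--> S3 (output X)
  --0--> S0 (output X)

"XXYXXXX"


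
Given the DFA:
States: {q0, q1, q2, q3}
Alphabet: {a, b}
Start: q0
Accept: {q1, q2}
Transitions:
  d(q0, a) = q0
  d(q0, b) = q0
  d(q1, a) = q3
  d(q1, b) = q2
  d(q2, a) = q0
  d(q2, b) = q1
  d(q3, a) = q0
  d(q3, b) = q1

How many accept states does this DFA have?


Accept states listed: {q1, q2}
Counting: q1(1) q2(2)

2


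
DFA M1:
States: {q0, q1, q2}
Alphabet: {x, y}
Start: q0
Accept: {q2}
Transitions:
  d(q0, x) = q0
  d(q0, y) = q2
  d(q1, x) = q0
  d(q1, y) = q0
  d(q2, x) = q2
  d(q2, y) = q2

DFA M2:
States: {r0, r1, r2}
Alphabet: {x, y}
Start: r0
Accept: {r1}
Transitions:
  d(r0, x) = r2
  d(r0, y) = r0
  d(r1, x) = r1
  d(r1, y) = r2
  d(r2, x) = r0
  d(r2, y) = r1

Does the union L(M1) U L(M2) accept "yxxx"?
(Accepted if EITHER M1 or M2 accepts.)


M1: final=q2 accepted=True
M2: final=r2 accepted=False

Yes, union accepts


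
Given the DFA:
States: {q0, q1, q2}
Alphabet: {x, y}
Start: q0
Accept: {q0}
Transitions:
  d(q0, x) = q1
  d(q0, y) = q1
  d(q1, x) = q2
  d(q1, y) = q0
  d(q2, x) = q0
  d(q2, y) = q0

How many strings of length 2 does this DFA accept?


Enumerating all length-2 strings:
  "xx" -> q2 [reject]
  "xy" -> q0 [accept]
  "yx" -> q2 [reject]
  "yy" -> q0 [accept]

2 out of 4


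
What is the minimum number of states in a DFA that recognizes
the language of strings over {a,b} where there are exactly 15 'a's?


States: count = 0, 1, ..., 15 (that's 16 states), plus a dead state for count > 15.
Total: 16 + 1 = 17. Accept = count-15 state.

17


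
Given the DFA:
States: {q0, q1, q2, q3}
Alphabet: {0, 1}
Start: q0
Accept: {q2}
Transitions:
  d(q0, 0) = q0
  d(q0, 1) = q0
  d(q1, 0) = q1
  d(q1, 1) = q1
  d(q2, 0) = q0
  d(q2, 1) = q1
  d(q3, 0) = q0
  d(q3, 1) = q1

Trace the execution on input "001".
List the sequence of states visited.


Input: 001
d(q0, 0) = q0
d(q0, 0) = q0
d(q0, 1) = q0


q0 -> q0 -> q0 -> q0


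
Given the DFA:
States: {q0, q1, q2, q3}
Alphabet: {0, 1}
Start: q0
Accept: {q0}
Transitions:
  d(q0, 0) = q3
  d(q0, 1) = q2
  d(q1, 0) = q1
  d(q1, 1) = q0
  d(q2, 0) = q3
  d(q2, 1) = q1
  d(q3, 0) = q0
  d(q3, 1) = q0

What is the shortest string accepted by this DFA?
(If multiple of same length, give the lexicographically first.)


BFS by string length (lex-first path to each state shown):
  len 0: q0<-""
Found accept state at length 0.

"" (empty string)


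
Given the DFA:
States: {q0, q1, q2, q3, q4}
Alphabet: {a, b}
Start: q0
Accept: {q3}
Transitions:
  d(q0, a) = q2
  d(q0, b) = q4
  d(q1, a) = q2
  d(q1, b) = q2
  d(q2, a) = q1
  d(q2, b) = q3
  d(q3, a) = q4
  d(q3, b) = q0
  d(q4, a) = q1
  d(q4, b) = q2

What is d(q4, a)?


Looking up transition d(q4, a)

q1


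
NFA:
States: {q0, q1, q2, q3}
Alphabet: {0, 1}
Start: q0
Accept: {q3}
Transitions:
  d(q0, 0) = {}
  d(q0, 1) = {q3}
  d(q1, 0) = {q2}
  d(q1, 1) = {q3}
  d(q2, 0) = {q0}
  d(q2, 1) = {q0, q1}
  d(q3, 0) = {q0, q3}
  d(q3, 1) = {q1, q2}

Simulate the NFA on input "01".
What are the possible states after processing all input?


Start: {q0}
  --0--> {}
  --1--> {}

{} (empty set, no valid transitions)


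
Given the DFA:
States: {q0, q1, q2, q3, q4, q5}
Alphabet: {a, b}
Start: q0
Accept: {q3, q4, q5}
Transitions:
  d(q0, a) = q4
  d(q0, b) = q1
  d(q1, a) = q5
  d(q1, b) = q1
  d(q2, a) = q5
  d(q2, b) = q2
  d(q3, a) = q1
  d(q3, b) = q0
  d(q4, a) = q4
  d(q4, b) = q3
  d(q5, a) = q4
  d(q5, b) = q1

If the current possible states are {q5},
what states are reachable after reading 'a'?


Apply transition on 'a' from each current state:
  d(q5, a) = q4

{q4}


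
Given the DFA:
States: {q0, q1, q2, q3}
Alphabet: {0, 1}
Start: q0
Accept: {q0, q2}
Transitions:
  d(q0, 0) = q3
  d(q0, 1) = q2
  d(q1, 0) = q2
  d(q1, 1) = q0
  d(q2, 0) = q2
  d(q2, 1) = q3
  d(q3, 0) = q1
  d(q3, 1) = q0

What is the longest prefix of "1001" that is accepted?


Run the DFA, marking each prefix where the state is accepting:
  "" -> q0 [accept]
  "1" -> q2 [accept]
  "10" -> q2 [accept]
  "100" -> q2 [accept]
  "1001" -> q3 [reject]

"100"


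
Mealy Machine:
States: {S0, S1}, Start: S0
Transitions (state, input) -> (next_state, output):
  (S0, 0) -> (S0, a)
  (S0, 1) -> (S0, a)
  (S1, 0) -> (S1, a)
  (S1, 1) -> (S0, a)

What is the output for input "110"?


Step-by-step:
  (S0, 1) -> (S0, a)
  (S0, 1) -> (S0, a)
  (S0, 0) -> (S0, a)

"aaa"


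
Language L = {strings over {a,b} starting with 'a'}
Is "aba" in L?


first symbol = 'a'

Yes, "aba" is in L


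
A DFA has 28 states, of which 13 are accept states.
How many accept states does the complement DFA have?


Complement swaps accept and non-accept states.
28 - 13 = 15

15


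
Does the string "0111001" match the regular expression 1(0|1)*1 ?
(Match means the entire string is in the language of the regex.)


|string| = 7; first = '0'; last = '1'

No, "0111001" does not match 1(0|1)*1


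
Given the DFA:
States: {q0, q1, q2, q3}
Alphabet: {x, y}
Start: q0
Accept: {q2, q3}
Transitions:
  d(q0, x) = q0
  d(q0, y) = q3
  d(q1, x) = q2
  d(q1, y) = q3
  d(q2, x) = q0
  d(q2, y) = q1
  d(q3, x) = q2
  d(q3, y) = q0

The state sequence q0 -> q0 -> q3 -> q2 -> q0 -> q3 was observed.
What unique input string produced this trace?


Trace back each transition to find the symbol:
  q0 --[x]--> q0
  q0 --[y]--> q3
  q3 --[x]--> q2
  q2 --[x]--> q0
  q0 --[y]--> q3

"xyxxy"


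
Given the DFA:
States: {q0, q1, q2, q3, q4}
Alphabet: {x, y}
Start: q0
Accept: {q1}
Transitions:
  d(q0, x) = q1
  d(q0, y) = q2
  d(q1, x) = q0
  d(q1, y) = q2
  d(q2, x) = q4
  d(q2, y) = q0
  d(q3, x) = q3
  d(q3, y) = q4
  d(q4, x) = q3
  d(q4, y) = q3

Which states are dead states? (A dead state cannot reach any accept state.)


Forward reachability from each state:
  q0 -> reaches accept state q1 (live)
  q1 -> reaches accept state q1 (live)
  q2 -> reaches accept state q1 (live)
  q3 -> reaches {q3, q4}, no accept state (dead)
  q4 -> reaches {q3, q4}, no accept state (dead)

{q3, q4}


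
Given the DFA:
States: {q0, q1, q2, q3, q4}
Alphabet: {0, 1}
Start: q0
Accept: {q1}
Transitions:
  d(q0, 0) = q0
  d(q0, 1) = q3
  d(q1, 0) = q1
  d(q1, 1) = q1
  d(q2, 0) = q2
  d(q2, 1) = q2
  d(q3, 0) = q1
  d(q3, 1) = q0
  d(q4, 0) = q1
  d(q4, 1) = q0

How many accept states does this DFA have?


Accept states listed: {q1}
Counting: q1(1)

1


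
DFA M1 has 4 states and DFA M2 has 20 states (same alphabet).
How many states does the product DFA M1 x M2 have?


Product construction pairs every M1 state with every M2 state.
4 * 20 = 80

80


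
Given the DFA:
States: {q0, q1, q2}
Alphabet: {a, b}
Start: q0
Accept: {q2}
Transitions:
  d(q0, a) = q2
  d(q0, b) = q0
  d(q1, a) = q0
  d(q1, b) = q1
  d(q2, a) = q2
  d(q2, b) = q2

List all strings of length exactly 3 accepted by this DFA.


All strings of length 3: 8 total
Accepted: 7

"aaa", "aab", "aba", "abb", "baa", "bab", "bba"


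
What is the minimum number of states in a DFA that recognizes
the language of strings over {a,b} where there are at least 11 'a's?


States: count = 0, 1, ..., 10, and a final '>= 11' state.
Total: 11 + 1 = 12. Accept = '>= 11' state.

12


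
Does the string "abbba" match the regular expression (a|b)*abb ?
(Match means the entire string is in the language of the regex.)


|string| = 5; first = 'a'; last = 'a'

No, "abbba" does not match (a|b)*abb


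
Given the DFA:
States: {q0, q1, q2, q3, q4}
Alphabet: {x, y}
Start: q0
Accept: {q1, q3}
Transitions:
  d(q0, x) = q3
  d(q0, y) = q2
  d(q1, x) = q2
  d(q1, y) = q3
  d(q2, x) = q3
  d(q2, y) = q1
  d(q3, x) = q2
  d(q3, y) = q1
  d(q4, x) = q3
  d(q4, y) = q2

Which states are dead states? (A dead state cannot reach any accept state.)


Forward reachability from each state:
  q0 -> reaches accept state q1 (live)
  q1 -> reaches accept state q1 (live)
  q2 -> reaches accept state q1 (live)
  q3 -> reaches accept state q1 (live)
  q4 -> reaches accept state q1 (live)

None (all states can reach an accept state)


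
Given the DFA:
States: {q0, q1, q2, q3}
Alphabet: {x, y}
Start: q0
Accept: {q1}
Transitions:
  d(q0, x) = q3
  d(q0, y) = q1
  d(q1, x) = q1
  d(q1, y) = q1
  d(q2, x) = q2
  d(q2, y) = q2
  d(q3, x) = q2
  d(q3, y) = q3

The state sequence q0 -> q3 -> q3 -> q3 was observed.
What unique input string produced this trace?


Trace back each transition to find the symbol:
  q0 --[x]--> q3
  q3 --[y]--> q3
  q3 --[y]--> q3

"xyy"


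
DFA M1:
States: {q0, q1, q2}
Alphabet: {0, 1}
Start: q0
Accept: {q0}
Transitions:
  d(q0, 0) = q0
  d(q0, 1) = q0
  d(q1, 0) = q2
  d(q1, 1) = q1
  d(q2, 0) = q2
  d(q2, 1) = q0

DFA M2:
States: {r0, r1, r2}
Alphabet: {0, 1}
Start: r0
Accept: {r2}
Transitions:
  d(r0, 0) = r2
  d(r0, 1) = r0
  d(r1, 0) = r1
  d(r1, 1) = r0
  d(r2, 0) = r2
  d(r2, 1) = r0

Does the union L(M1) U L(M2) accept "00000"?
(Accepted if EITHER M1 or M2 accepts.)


M1: final=q0 accepted=True
M2: final=r2 accepted=True

Yes, union accepts


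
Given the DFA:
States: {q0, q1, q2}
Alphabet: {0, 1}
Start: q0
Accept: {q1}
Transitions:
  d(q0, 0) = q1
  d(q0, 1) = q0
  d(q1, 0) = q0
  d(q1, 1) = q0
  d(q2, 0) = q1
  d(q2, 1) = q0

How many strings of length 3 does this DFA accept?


Enumerating all length-3 strings:
  "000" -> q1 [accept]
  "001" -> q0 [reject]
  "010" -> q1 [accept]
  "011" -> q0 [reject]
  "100" -> q0 [reject]
  "101" -> q0 [reject]
  "110" -> q1 [accept]
  "111" -> q0 [reject]

3 out of 8


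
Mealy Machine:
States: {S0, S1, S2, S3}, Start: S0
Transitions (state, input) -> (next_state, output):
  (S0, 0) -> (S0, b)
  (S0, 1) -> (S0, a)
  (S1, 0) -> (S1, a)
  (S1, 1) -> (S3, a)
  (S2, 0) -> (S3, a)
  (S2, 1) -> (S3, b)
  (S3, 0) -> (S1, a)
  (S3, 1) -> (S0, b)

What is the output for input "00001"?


Step-by-step:
  (S0, 0) -> (S0, b)
  (S0, 0) -> (S0, b)
  (S0, 0) -> (S0, b)
  (S0, 0) -> (S0, b)
  (S0, 1) -> (S0, a)

"bbbba"


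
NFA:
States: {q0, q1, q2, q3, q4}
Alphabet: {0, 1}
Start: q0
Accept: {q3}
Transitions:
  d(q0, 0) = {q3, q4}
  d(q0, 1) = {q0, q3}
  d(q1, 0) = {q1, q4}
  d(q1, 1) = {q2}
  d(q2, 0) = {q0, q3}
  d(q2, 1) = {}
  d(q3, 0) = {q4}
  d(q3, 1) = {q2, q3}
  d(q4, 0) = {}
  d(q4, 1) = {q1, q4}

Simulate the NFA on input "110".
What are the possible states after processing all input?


Start: {q0}
  --1--> {q0, q3}
  --1--> {q0, q2, q3}
  --0--> {q0, q3, q4}

{q0, q3, q4}


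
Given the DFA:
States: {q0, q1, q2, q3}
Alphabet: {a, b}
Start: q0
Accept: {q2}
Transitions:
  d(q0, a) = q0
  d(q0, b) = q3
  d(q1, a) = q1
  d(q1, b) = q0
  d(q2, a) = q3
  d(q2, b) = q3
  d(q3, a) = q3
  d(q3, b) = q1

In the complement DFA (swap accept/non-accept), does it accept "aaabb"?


Trace: q0 -> q0 -> q0 -> q0 -> q3 -> q1
Final: q1
Original accept: {q2}
Complement: q1 is not in original accept

Yes, complement accepts (original rejects)


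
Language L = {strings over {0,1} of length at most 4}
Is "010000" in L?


length = 6

No, "010000" is not in L


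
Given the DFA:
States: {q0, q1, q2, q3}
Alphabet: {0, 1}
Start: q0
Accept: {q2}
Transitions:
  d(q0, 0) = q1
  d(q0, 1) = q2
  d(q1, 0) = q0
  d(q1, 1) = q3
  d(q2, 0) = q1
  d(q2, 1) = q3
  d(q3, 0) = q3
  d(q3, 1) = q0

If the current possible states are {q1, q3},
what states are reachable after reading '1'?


Apply transition on '1' from each current state:
  d(q1, 1) = q3
  d(q3, 1) = q0

{q0, q3}


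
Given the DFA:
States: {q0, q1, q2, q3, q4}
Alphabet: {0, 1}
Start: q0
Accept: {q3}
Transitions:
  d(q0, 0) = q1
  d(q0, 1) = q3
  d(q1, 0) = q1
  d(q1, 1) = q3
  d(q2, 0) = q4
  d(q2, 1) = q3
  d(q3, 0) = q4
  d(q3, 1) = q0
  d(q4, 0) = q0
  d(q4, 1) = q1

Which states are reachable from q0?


BFS from q0:
  layer 0: {q0}
  layer 1: {q1, q3}
  layer 2: {q4}

{q0, q1, q3, q4}


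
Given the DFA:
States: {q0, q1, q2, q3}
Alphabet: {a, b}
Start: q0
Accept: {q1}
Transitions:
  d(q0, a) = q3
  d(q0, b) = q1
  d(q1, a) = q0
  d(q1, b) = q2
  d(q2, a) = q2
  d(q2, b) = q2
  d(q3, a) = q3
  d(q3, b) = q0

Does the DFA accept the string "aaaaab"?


Trace: q0 -> q3 -> q3 -> q3 -> q3 -> q3 -> q0
Final state: q0
Accept states: {q1}

No, rejected (final state q0 is not an accept state)


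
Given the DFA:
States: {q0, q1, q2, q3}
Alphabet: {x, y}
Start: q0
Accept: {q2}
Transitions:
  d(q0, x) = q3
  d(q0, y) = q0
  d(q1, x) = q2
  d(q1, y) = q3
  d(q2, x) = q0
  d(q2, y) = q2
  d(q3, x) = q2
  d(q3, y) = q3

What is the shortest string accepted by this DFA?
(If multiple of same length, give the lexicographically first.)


BFS by string length (lex-first path to each state shown):
  len 0: q0<-""
  len 1: q0<-"y", q3<-"x"
  len 2: q0<-"yy", q2<-"xx", q3<-"xy"
Found accept state at length 2.

"xx"


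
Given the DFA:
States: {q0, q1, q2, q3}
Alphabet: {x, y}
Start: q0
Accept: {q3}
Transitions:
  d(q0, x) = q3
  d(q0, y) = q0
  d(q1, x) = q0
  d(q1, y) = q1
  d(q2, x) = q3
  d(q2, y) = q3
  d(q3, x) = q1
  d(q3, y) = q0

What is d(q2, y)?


Looking up transition d(q2, y)

q3
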